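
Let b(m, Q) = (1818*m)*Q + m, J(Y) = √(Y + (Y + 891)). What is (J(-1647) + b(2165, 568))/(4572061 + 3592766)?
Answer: 203239375/742257 + I*√267/2721609 ≈ 273.81 + 6.0039e-6*I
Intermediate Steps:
J(Y) = √(891 + 2*Y) (J(Y) = √(Y + (891 + Y)) = √(891 + 2*Y))
b(m, Q) = m + 1818*Q*m (b(m, Q) = 1818*Q*m + m = m + 1818*Q*m)
(J(-1647) + b(2165, 568))/(4572061 + 3592766) = (√(891 + 2*(-1647)) + 2165*(1 + 1818*568))/(4572061 + 3592766) = (√(891 - 3294) + 2165*(1 + 1032624))/8164827 = (√(-2403) + 2165*1032625)*(1/8164827) = (3*I*√267 + 2235633125)*(1/8164827) = (2235633125 + 3*I*√267)*(1/8164827) = 203239375/742257 + I*√267/2721609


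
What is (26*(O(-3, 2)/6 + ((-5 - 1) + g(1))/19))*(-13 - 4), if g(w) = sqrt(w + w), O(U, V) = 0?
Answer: 2652/19 - 442*sqrt(2)/19 ≈ 106.68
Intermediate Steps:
g(w) = sqrt(2)*sqrt(w) (g(w) = sqrt(2*w) = sqrt(2)*sqrt(w))
(26*(O(-3, 2)/6 + ((-5 - 1) + g(1))/19))*(-13 - 4) = (26*(0/6 + ((-5 - 1) + sqrt(2)*sqrt(1))/19))*(-13 - 4) = (26*(0*(1/6) + (-6 + sqrt(2)*1)*(1/19)))*(-17) = (26*(0 + (-6 + sqrt(2))*(1/19)))*(-17) = (26*(0 + (-6/19 + sqrt(2)/19)))*(-17) = (26*(-6/19 + sqrt(2)/19))*(-17) = (-156/19 + 26*sqrt(2)/19)*(-17) = 2652/19 - 442*sqrt(2)/19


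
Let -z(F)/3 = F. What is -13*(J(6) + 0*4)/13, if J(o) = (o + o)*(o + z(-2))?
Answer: -144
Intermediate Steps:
z(F) = -3*F
J(o) = 2*o*(6 + o) (J(o) = (o + o)*(o - 3*(-2)) = (2*o)*(o + 6) = (2*o)*(6 + o) = 2*o*(6 + o))
-13*(J(6) + 0*4)/13 = -13*(2*6*(6 + 6) + 0*4)/13 = -(2*6*12 + 0) = -(144 + 0) = -144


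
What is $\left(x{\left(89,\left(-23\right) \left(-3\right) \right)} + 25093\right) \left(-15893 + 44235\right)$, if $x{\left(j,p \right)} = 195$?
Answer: $716712496$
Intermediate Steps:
$\left(x{\left(89,\left(-23\right) \left(-3\right) \right)} + 25093\right) \left(-15893 + 44235\right) = \left(195 + 25093\right) \left(-15893 + 44235\right) = 25288 \cdot 28342 = 716712496$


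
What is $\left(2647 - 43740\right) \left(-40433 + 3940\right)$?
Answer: $1499606849$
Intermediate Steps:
$\left(2647 - 43740\right) \left(-40433 + 3940\right) = \left(-41093\right) \left(-36493\right) = 1499606849$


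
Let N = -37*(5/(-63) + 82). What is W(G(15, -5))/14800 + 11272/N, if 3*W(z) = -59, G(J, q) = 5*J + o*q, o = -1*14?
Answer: -852467699/229148400 ≈ -3.7202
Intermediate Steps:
o = -14
G(J, q) = -14*q + 5*J (G(J, q) = 5*J - 14*q = -14*q + 5*J)
N = -190957/63 (N = -37*(5*(-1/63) + 82) = -37*(-5/63 + 82) = -37*5161/63 = -190957/63 ≈ -3031.1)
W(z) = -59/3 (W(z) = (⅓)*(-59) = -59/3)
W(G(15, -5))/14800 + 11272/N = -59/3/14800 + 11272/(-190957/63) = -59/3*1/14800 + 11272*(-63/190957) = -59/44400 - 710136/190957 = -852467699/229148400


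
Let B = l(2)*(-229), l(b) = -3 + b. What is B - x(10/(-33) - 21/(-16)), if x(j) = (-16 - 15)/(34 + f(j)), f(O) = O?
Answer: 4249433/18485 ≈ 229.89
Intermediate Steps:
x(j) = -31/(34 + j) (x(j) = (-16 - 15)/(34 + j) = -31/(34 + j))
B = 229 (B = (-3 + 2)*(-229) = -1*(-229) = 229)
B - x(10/(-33) - 21/(-16)) = 229 - (-31)/(34 + (10/(-33) - 21/(-16))) = 229 - (-31)/(34 + (10*(-1/33) - 21*(-1/16))) = 229 - (-31)/(34 + (-10/33 + 21/16)) = 229 - (-31)/(34 + 533/528) = 229 - (-31)/18485/528 = 229 - (-31)*528/18485 = 229 - 1*(-16368/18485) = 229 + 16368/18485 = 4249433/18485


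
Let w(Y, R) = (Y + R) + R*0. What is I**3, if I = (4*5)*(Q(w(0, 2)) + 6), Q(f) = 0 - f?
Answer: 512000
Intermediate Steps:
w(Y, R) = R + Y (w(Y, R) = (R + Y) + 0 = R + Y)
Q(f) = -f
I = 80 (I = (4*5)*(-(2 + 0) + 6) = 20*(-1*2 + 6) = 20*(-2 + 6) = 20*4 = 80)
I**3 = 80**3 = 512000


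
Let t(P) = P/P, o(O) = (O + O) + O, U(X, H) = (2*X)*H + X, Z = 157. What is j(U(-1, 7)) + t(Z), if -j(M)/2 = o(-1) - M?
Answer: -23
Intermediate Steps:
U(X, H) = X + 2*H*X (U(X, H) = 2*H*X + X = X + 2*H*X)
o(O) = 3*O (o(O) = 2*O + O = 3*O)
t(P) = 1
j(M) = 6 + 2*M (j(M) = -2*(3*(-1) - M) = -2*(-3 - M) = 6 + 2*M)
j(U(-1, 7)) + t(Z) = (6 + 2*(-(1 + 2*7))) + 1 = (6 + 2*(-(1 + 14))) + 1 = (6 + 2*(-1*15)) + 1 = (6 + 2*(-15)) + 1 = (6 - 30) + 1 = -24 + 1 = -23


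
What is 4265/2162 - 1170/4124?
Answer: 1882415/1114511 ≈ 1.6890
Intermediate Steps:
4265/2162 - 1170/4124 = 4265*(1/2162) - 1170*1/4124 = 4265/2162 - 585/2062 = 1882415/1114511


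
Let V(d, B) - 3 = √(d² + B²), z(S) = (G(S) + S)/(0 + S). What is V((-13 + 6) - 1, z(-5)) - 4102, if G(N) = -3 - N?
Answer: -4099 + √1609/5 ≈ -4091.0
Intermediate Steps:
z(S) = -3/S (z(S) = ((-3 - S) + S)/(0 + S) = -3/S)
V(d, B) = 3 + √(B² + d²) (V(d, B) = 3 + √(d² + B²) = 3 + √(B² + d²))
V((-13 + 6) - 1, z(-5)) - 4102 = (3 + √((-3/(-5))² + ((-13 + 6) - 1)²)) - 4102 = (3 + √((-3*(-⅕))² + (-7 - 1)²)) - 4102 = (3 + √((⅗)² + (-8)²)) - 4102 = (3 + √(9/25 + 64)) - 4102 = (3 + √(1609/25)) - 4102 = (3 + √1609/5) - 4102 = -4099 + √1609/5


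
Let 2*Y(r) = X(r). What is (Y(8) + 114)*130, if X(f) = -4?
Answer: 14560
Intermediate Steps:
Y(r) = -2 (Y(r) = (½)*(-4) = -2)
(Y(8) + 114)*130 = (-2 + 114)*130 = 112*130 = 14560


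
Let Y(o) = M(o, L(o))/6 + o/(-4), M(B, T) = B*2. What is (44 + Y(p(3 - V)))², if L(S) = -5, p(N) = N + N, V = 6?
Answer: 7569/4 ≈ 1892.3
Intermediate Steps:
p(N) = 2*N
M(B, T) = 2*B
Y(o) = o/12 (Y(o) = (2*o)/6 + o/(-4) = (2*o)*(⅙) + o*(-¼) = o/3 - o/4 = o/12)
(44 + Y(p(3 - V)))² = (44 + (2*(3 - 1*6))/12)² = (44 + (2*(3 - 6))/12)² = (44 + (2*(-3))/12)² = (44 + (1/12)*(-6))² = (44 - ½)² = (87/2)² = 7569/4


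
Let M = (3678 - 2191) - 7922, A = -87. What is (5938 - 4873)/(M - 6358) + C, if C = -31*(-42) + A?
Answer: 15542430/12793 ≈ 1214.9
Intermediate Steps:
M = -6435 (M = 1487 - 7922 = -6435)
C = 1215 (C = -31*(-42) - 87 = 1302 - 87 = 1215)
(5938 - 4873)/(M - 6358) + C = (5938 - 4873)/(-6435 - 6358) + 1215 = 1065/(-12793) + 1215 = 1065*(-1/12793) + 1215 = -1065/12793 + 1215 = 15542430/12793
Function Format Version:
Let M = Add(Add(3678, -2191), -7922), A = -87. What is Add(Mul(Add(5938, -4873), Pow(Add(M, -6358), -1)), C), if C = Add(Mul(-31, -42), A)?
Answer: Rational(15542430, 12793) ≈ 1214.9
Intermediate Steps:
M = -6435 (M = Add(1487, -7922) = -6435)
C = 1215 (C = Add(Mul(-31, -42), -87) = Add(1302, -87) = 1215)
Add(Mul(Add(5938, -4873), Pow(Add(M, -6358), -1)), C) = Add(Mul(Add(5938, -4873), Pow(Add(-6435, -6358), -1)), 1215) = Add(Mul(1065, Pow(-12793, -1)), 1215) = Add(Mul(1065, Rational(-1, 12793)), 1215) = Add(Rational(-1065, 12793), 1215) = Rational(15542430, 12793)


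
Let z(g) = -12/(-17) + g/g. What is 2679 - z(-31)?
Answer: 45514/17 ≈ 2677.3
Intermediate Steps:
z(g) = 29/17 (z(g) = -12*(-1/17) + 1 = 12/17 + 1 = 29/17)
2679 - z(-31) = 2679 - 1*29/17 = 2679 - 29/17 = 45514/17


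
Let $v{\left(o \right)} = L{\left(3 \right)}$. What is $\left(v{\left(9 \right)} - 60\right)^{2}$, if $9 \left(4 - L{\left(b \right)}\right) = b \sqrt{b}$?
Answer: $\frac{\left(168 + \sqrt{3}\right)^{2}}{9} \approx 3201.0$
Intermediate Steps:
$L{\left(b \right)} = 4 - \frac{b^{\frac{3}{2}}}{9}$ ($L{\left(b \right)} = 4 - \frac{b \sqrt{b}}{9} = 4 - \frac{b^{\frac{3}{2}}}{9}$)
$v{\left(o \right)} = 4 - \frac{\sqrt{3}}{3}$ ($v{\left(o \right)} = 4 - \frac{3^{\frac{3}{2}}}{9} = 4 - \frac{3 \sqrt{3}}{9} = 4 - \frac{\sqrt{3}}{3}$)
$\left(v{\left(9 \right)} - 60\right)^{2} = \left(\left(4 - \frac{\sqrt{3}}{3}\right) - 60\right)^{2} = \left(-56 - \frac{\sqrt{3}}{3}\right)^{2}$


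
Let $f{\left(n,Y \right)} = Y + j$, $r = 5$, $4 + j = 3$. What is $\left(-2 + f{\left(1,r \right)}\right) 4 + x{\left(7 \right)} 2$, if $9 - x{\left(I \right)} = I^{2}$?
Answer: $-72$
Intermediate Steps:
$j = -1$ ($j = -4 + 3 = -1$)
$f{\left(n,Y \right)} = -1 + Y$ ($f{\left(n,Y \right)} = Y - 1 = -1 + Y$)
$x{\left(I \right)} = 9 - I^{2}$
$\left(-2 + f{\left(1,r \right)}\right) 4 + x{\left(7 \right)} 2 = \left(-2 + \left(-1 + 5\right)\right) 4 + \left(9 - 7^{2}\right) 2 = \left(-2 + 4\right) 4 + \left(9 - 49\right) 2 = 2 \cdot 4 + \left(9 - 49\right) 2 = 8 - 80 = -72$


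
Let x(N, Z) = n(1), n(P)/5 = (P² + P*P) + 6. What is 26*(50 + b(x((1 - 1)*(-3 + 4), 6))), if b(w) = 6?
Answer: 1456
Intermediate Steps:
n(P) = 30 + 10*P² (n(P) = 5*((P² + P*P) + 6) = 5*((P² + P²) + 6) = 5*(2*P² + 6) = 5*(6 + 2*P²) = 30 + 10*P²)
x(N, Z) = 40 (x(N, Z) = 30 + 10*1² = 30 + 10*1 = 30 + 10 = 40)
26*(50 + b(x((1 - 1)*(-3 + 4), 6))) = 26*(50 + 6) = 26*56 = 1456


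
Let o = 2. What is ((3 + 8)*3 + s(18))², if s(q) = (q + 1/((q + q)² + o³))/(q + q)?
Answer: 2473149390625/2203739136 ≈ 1122.3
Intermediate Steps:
s(q) = (q + 1/(8 + 4*q²))/(2*q) (s(q) = (q + 1/((q + q)² + 2³))/(q + q) = (q + 1/((2*q)² + 8))/((2*q)) = (q + 1/(4*q² + 8))*(1/(2*q)) = (q + 1/(8 + 4*q²))*(1/(2*q)) = (q + 1/(8 + 4*q²))/(2*q))
((3 + 8)*3 + s(18))² = ((3 + 8)*3 + (⅛ + 18 + (½)*18³)/(18*(2 + 18²)))² = (11*3 + (⅛ + 18 + (½)*5832)/(18*(2 + 324)))² = (33 + (1/18)*(⅛ + 18 + 2916)/326)² = (33 + (1/18)*(1/326)*(23473/8))² = (33 + 23473/46944)² = (1572625/46944)² = 2473149390625/2203739136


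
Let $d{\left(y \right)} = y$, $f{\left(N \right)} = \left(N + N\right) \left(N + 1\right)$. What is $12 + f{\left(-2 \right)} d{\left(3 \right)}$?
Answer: $24$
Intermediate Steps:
$f{\left(N \right)} = 2 N \left(1 + N\right)$
$12 + f{\left(-2 \right)} d{\left(3 \right)} = 12 + 2 \left(-2\right) \left(1 - 2\right) 3 = 12 + 2 \left(-2\right) \left(-1\right) 3 = 12 + 4 \cdot 3 = 12 + 12 = 24$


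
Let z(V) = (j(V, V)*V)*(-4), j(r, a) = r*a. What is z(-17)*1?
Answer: 19652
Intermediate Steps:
j(r, a) = a*r
z(V) = -4*V**3 (z(V) = ((V*V)*V)*(-4) = (V**2*V)*(-4) = V**3*(-4) = -4*V**3)
z(-17)*1 = -4*(-17)**3*1 = -4*(-4913)*1 = 19652*1 = 19652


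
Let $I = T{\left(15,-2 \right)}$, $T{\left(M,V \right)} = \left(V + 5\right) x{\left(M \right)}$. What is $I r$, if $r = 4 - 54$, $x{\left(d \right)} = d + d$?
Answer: $-4500$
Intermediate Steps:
$x{\left(d \right)} = 2 d$
$T{\left(M,V \right)} = 2 M \left(5 + V\right)$ ($T{\left(M,V \right)} = \left(V + 5\right) 2 M = \left(5 + V\right) 2 M = 2 M \left(5 + V\right)$)
$I = 90$ ($I = 2 \cdot 15 \left(5 - 2\right) = 2 \cdot 15 \cdot 3 = 90$)
$r = -50$ ($r = 4 - 54 = -50$)
$I r = 90 \left(-50\right) = -4500$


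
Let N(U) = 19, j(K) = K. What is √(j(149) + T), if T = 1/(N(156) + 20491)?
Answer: √62678375410/20510 ≈ 12.207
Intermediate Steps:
T = 1/20510 (T = 1/(19 + 20491) = 1/20510 ≈ 4.8757e-5)
√(j(149) + T) = √(149 + 1/20510) = √(3055991/20510) = √62678375410/20510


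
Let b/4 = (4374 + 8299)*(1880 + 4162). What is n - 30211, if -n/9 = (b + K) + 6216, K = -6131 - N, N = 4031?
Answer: -2756524273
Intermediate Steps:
K = -10162 (K = -6131 - 1*4031 = -6131 - 4031 = -10162)
b = 306281064 (b = 4*((4374 + 8299)*(1880 + 4162)) = 4*(12673*6042) = 4*76570266 = 306281064)
n = -2756494062 (n = -9*((306281064 - 10162) + 6216) = -9*(306270902 + 6216) = -9*306277118 = -2756494062)
n - 30211 = -2756494062 - 30211 = -2756524273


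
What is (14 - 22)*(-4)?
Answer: 32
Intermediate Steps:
(14 - 22)*(-4) = -8*(-4) = 32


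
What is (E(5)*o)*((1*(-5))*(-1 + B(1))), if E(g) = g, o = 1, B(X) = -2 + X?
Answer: 50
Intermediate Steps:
(E(5)*o)*((1*(-5))*(-1 + B(1))) = (5*1)*((1*(-5))*(-1 + (-2 + 1))) = 5*(-5*(-1 - 1)) = 5*(-5*(-2)) = 5*10 = 50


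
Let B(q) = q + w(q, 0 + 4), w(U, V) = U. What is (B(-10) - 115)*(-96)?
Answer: 12960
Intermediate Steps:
B(q) = 2*q (B(q) = q + q = 2*q)
(B(-10) - 115)*(-96) = (2*(-10) - 115)*(-96) = (-20 - 115)*(-96) = -135*(-96) = 12960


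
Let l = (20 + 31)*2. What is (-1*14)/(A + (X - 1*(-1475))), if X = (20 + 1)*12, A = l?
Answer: -14/1829 ≈ -0.0076545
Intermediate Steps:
l = 102 (l = 51*2 = 102)
A = 102
X = 252 (X = 21*12 = 252)
(-1*14)/(A + (X - 1*(-1475))) = (-1*14)/(102 + (252 - 1*(-1475))) = -14/(102 + (252 + 1475)) = -14/(102 + 1727) = -14/1829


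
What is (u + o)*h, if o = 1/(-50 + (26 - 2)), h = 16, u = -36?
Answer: -7496/13 ≈ -576.62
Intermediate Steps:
o = -1/26 (o = 1/(-50 + 24) = 1/(-26) = -1/26 ≈ -0.038462)
(u + o)*h = (-36 - 1/26)*16 = -937/26*16 = -7496/13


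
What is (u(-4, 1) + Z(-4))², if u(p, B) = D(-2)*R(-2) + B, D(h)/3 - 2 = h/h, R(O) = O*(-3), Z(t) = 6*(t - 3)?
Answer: 169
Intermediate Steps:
Z(t) = -18 + 6*t (Z(t) = 6*(-3 + t) = -18 + 6*t)
R(O) = -3*O
D(h) = 9 (D(h) = 6 + 3*(h/h) = 6 + 3*1 = 6 + 3 = 9)
u(p, B) = 54 + B (u(p, B) = 9*(-3*(-2)) + B = 9*6 + B = 54 + B)
(u(-4, 1) + Z(-4))² = ((54 + 1) + (-18 + 6*(-4)))² = (55 + (-18 - 24))² = (55 - 42)² = 13² = 169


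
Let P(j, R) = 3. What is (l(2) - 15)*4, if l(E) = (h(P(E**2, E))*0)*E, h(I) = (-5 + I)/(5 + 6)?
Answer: -60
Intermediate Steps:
h(I) = -5/11 + I/11 (h(I) = (-5 + I)/11 = (-5 + I)*(1/11) = -5/11 + I/11)
l(E) = 0 (l(E) = ((-5/11 + (1/11)*3)*0)*E = ((-5/11 + 3/11)*0)*E = (-2/11*0)*E = 0*E = 0)
(l(2) - 15)*4 = (0 - 15)*4 = -15*4 = -60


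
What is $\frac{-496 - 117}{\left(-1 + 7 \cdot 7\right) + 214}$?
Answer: $- \frac{613}{262} \approx -2.3397$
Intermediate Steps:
$\frac{-496 - 117}{\left(-1 + 7 \cdot 7\right) + 214} = - \frac{613}{\left(-1 + 49\right) + 214} = - \frac{613}{48 + 214} = - \frac{613}{262}$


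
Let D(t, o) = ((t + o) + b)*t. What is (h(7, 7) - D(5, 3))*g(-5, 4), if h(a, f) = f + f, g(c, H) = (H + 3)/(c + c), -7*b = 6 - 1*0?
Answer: 76/5 ≈ 15.200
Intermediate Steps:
b = -6/7 (b = -(6 - 1*0)/7 = -(6 + 0)/7 = -1/7*6 = -6/7 ≈ -0.85714)
g(c, H) = (3 + H)/(2*c) (g(c, H) = (3 + H)/((2*c)) = (3 + H)*(1/(2*c)) = (3 + H)/(2*c))
h(a, f) = 2*f
D(t, o) = t*(-6/7 + o + t) (D(t, o) = ((t + o) - 6/7)*t = ((o + t) - 6/7)*t = (-6/7 + o + t)*t = t*(-6/7 + o + t))
(h(7, 7) - D(5, 3))*g(-5, 4) = (2*7 - 5*(-6 + 7*3 + 7*5)/7)*((1/2)*(3 + 4)/(-5)) = (14 - 5*(-6 + 21 + 35)/7)*((1/2)*(-1/5)*7) = (14 - 5*50/7)*(-7/10) = (14 - 1*250/7)*(-7/10) = (14 - 250/7)*(-7/10) = -152/7*(-7/10) = 76/5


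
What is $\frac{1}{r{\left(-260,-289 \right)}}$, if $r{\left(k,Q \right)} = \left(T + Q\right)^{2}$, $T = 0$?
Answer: $\frac{1}{83521} \approx 1.1973 \cdot 10^{-5}$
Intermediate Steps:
$r{\left(k,Q \right)} = Q^{2}$ ($r{\left(k,Q \right)} = \left(0 + Q\right)^{2} = Q^{2}$)
$\frac{1}{r{\left(-260,-289 \right)}} = \frac{1}{\left(-289\right)^{2}} = \frac{1}{83521}$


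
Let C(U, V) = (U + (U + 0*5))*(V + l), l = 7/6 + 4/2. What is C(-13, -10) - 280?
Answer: -307/3 ≈ -102.33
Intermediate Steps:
l = 19/6 (l = 7*(⅙) + 4*(½) = 7/6 + 2 = 19/6 ≈ 3.1667)
C(U, V) = 2*U*(19/6 + V) (C(U, V) = (U + (U + 0*5))*(V + 19/6) = (U + (U + 0))*(19/6 + V) = (U + U)*(19/6 + V) = (2*U)*(19/6 + V) = 2*U*(19/6 + V))
C(-13, -10) - 280 = (⅓)*(-13)*(19 + 6*(-10)) - 280 = (⅓)*(-13)*(19 - 60) - 280 = (⅓)*(-13)*(-41) - 280 = 533/3 - 280 = -307/3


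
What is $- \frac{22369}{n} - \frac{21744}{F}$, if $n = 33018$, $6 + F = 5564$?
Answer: $- \frac{421135147}{91757022} \approx -4.5897$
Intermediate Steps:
$F = 5558$ ($F = -6 + 5564 = 5558$)
$- \frac{22369}{n} - \frac{21744}{F} = - \frac{22369}{33018} - \frac{21744}{5558} = \left(-22369\right) \frac{1}{33018} - \frac{10872}{2779} = - \frac{22369}{33018} - \frac{10872}{2779} = - \frac{421135147}{91757022}$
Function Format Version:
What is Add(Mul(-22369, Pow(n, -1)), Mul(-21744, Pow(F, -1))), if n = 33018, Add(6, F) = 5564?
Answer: Rational(-421135147, 91757022) ≈ -4.5897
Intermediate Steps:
F = 5558 (F = Add(-6, 5564) = 5558)
Add(Mul(-22369, Pow(n, -1)), Mul(-21744, Pow(F, -1))) = Add(Mul(-22369, Pow(33018, -1)), Mul(-21744, Pow(5558, -1))) = Add(Mul(-22369, Rational(1, 33018)), Mul(-21744, Rational(1, 5558))) = Add(Rational(-22369, 33018), Rational(-10872, 2779)) = Rational(-421135147, 91757022)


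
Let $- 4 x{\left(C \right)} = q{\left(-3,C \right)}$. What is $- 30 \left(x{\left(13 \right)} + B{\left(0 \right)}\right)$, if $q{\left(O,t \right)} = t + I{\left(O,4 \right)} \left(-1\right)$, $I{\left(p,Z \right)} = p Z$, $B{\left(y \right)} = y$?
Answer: $\frac{375}{2} \approx 187.5$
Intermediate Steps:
$I{\left(p,Z \right)} = Z p$
$q{\left(O,t \right)} = t - 4 O$ ($q{\left(O,t \right)} = t + 4 O \left(-1\right) = t - 4 O$)
$x{\left(C \right)} = -3 - \frac{C}{4}$ ($x{\left(C \right)} = - \frac{C - -12}{4} = - \frac{C + 12}{4} = - \frac{12 + C}{4} = -3 - \frac{C}{4}$)
$- 30 \left(x{\left(13 \right)} + B{\left(0 \right)}\right) = - 30 \left(\left(-3 - \frac{13}{4}\right) + 0\right) = - 30 \left(- \frac{25}{4} + 0\right) = \left(-30\right) \left(- \frac{25}{4}\right) = \frac{375}{2}$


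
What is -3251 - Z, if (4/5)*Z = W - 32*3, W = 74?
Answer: -6447/2 ≈ -3223.5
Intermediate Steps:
Z = -55/2 (Z = 5*(74 - 32*3)/4 = 5*(74 - 96)/4 = (5/4)*(-22) = -55/2 ≈ -27.500)
-3251 - Z = -3251 - 1*(-55/2) = -3251 + 55/2 = -6447/2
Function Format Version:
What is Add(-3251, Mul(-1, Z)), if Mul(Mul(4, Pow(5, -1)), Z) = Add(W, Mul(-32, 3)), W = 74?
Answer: Rational(-6447, 2) ≈ -3223.5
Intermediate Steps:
Z = Rational(-55, 2) (Z = Mul(Rational(5, 4), Add(74, Mul(-32, 3))) = Mul(Rational(5, 4), Add(74, -96)) = Mul(Rational(5, 4), -22) = Rational(-55, 2) ≈ -27.500)
Add(-3251, Mul(-1, Z)) = Add(-3251, Mul(-1, Rational(-55, 2))) = Add(-3251, Rational(55, 2)) = Rational(-6447, 2)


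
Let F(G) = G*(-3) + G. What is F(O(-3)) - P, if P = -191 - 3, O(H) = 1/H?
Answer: 584/3 ≈ 194.67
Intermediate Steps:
F(G) = -2*G (F(G) = -3*G + G = -2*G)
P = -194
F(O(-3)) - P = -2/(-3) - 1*(-194) = -2*(-⅓) + 194 = ⅔ + 194 = 584/3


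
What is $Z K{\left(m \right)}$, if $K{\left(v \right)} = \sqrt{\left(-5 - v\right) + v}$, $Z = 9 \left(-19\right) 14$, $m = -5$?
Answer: $- 2394 i \sqrt{5} \approx - 5353.1 i$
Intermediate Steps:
$Z = -2394$ ($Z = \left(-171\right) 14 = -2394$)
$K{\left(v \right)} = i \sqrt{5}$ ($K{\left(v \right)} = \sqrt{-5} = i \sqrt{5}$)
$Z K{\left(m \right)} = - 2394 i \sqrt{5}$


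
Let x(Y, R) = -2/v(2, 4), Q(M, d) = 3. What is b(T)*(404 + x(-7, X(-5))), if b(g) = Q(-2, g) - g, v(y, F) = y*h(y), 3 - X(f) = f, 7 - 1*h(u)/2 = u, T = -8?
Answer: 44429/10 ≈ 4442.9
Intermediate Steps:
h(u) = 14 - 2*u
X(f) = 3 - f
v(y, F) = y*(14 - 2*y)
b(g) = 3 - g
x(Y, R) = -⅒ (x(Y, R) = -2*1/(4*(7 - 1*2)) = -2*1/(4*(7 - 2)) = -2/(2*2*5) = -2/20 = -2*1/20 = -⅒)
b(T)*(404 + x(-7, X(-5))) = (3 - 1*(-8))*(404 - ⅒) = (3 + 8)*(4039/10) = 11*(4039/10) = 44429/10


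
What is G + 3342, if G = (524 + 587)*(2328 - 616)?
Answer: 1905374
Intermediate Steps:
G = 1902032 (G = 1111*1712 = 1902032)
G + 3342 = 1902032 + 3342 = 1905374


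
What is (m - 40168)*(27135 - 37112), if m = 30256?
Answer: 98892024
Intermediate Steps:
(m - 40168)*(27135 - 37112) = (30256 - 40168)*(27135 - 37112) = -9912*(-9977) = 98892024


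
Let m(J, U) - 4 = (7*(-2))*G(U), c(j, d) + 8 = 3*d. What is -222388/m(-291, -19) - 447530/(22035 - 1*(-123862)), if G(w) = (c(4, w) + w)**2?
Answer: -2940317841/3602926415 ≈ -0.81609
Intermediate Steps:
c(j, d) = -8 + 3*d
G(w) = (-8 + 4*w)**2 (G(w) = ((-8 + 3*w) + w)**2 = (-8 + 4*w)**2)
m(J, U) = 4 - 224*(-2 + U)**2 (m(J, U) = 4 + (7*(-2))*(16*(-2 + U)**2) = 4 - 224*(-2 + U)**2)
-222388/m(-291, -19) - 447530/(22035 - 1*(-123862)) = -222388/(4 - 224*(-2 - 19)**2) - 447530/(22035 - 1*(-123862)) = -222388/(4 - 224*(-21)**2) - 447530/(22035 + 123862) = -222388/(4 - 224*441) - 447530/145897 = -222388/(4 - 98784) - 447530*1/145897 = -222388/(-98780) - 447530/145897 = -222388*(-1/98780) - 447530/145897 = 55597/24695 - 447530/145897 = -2940317841/3602926415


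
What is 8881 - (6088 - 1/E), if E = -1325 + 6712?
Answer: 15045892/5387 ≈ 2793.0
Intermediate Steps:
E = 5387
8881 - (6088 - 1/E) = 8881 - (6088 - 1/5387) = 8881 - 1*32796055/5387 = 8881 - 32796055/5387 = 15045892/5387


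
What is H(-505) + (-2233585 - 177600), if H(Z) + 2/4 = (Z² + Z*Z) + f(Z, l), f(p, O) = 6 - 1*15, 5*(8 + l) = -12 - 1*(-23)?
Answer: -3802289/2 ≈ -1.9011e+6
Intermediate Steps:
l = -29/5 (l = -8 + (-12 - 1*(-23))/5 = -8 + (-12 + 23)/5 = -8 + (⅕)*11 = -8 + 11/5 = -29/5 ≈ -5.8000)
f(p, O) = -9 (f(p, O) = 6 - 15 = -9)
H(Z) = -19/2 + 2*Z² (H(Z) = -½ + ((Z² + Z*Z) - 9) = -½ + ((Z² + Z²) - 9) = -½ + (2*Z² - 9) = -½ + (-9 + 2*Z²) = -19/2 + 2*Z²)
H(-505) + (-2233585 - 177600) = (-19/2 + 2*(-505)²) + (-2233585 - 177600) = (-19/2 + 2*255025) - 2411185 = (-19/2 + 510050) - 2411185 = 1020081/2 - 2411185 = -3802289/2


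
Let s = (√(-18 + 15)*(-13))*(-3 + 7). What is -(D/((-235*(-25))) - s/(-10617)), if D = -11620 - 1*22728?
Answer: 34348/5875 + 52*I*√3/10617 ≈ 5.8465 + 0.0084832*I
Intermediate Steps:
D = -34348 (D = -11620 - 22728 = -34348)
s = -52*I*√3 (s = (√(-3)*(-13))*4 = ((I*√3)*(-13))*4 = -13*I*√3*4 = -52*I*√3 ≈ -90.067*I)
-(D/((-235*(-25))) - s/(-10617)) = -(-34348/((-235*(-25))) - (-52)*I*√3/(-10617)) = -(-34348/5875 + (52*I*√3)*(-1/10617)) = -(-34348*1/5875 - 52*I*√3/10617) = -(-34348/5875 - 52*I*√3/10617) = 34348/5875 + 52*I*√3/10617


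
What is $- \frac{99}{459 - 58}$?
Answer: $- \frac{99}{401} \approx -0.24688$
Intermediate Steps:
$- \frac{99}{459 - 58} = - \frac{99}{401}$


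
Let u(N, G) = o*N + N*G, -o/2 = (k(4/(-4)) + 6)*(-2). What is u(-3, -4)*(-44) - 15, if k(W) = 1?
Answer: 3153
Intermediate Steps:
o = 28 (o = -2*(1 + 6)*(-2) = -14*(-2) = -2*(-14) = 28)
u(N, G) = 28*N + G*N (u(N, G) = 28*N + N*G = 28*N + G*N)
u(-3, -4)*(-44) - 15 = -3*(28 - 4)*(-44) - 15 = -3*24*(-44) - 15 = -72*(-44) - 15 = 3168 - 15 = 3153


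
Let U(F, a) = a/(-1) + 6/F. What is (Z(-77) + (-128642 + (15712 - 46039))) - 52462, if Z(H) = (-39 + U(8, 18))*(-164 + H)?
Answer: -791499/4 ≈ -1.9787e+5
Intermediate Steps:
U(F, a) = -a + 6/F (U(F, a) = a*(-1) + 6/F = -a + 6/F)
Z(H) = 9225 - 225*H/4 (Z(H) = (-39 + (-1*18 + 6/8))*(-164 + H) = (-39 + (-18 + 6*(⅛)))*(-164 + H) = (-39 + (-18 + ¾))*(-164 + H) = (-39 - 69/4)*(-164 + H) = -225*(-164 + H)/4 = 9225 - 225*H/4)
(Z(-77) + (-128642 + (15712 - 46039))) - 52462 = ((9225 - 225/4*(-77)) + (-128642 + (15712 - 46039))) - 52462 = ((9225 + 17325/4) + (-128642 - 30327)) - 52462 = (54225/4 - 158969) - 52462 = -581651/4 - 52462 = -791499/4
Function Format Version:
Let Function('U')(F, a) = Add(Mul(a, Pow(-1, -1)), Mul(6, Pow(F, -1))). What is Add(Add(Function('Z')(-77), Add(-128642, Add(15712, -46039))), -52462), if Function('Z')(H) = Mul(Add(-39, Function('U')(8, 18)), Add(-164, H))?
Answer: Rational(-791499, 4) ≈ -1.9787e+5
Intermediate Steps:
Function('U')(F, a) = Add(Mul(-1, a), Mul(6, Pow(F, -1))) (Function('U')(F, a) = Add(Mul(a, -1), Mul(6, Pow(F, -1))) = Add(Mul(-1, a), Mul(6, Pow(F, -1))))
Function('Z')(H) = Add(9225, Mul(Rational(-225, 4), H)) (Function('Z')(H) = Mul(Add(-39, Add(Mul(-1, 18), Mul(6, Pow(8, -1)))), Add(-164, H)) = Mul(Add(-39, Add(-18, Mul(6, Rational(1, 8)))), Add(-164, H)) = Mul(Add(-39, Add(-18, Rational(3, 4))), Add(-164, H)) = Mul(Add(-39, Rational(-69, 4)), Add(-164, H)) = Mul(Rational(-225, 4), Add(-164, H)) = Add(9225, Mul(Rational(-225, 4), H)))
Add(Add(Function('Z')(-77), Add(-128642, Add(15712, -46039))), -52462) = Add(Add(Add(9225, Mul(Rational(-225, 4), -77)), Add(-128642, Add(15712, -46039))), -52462) = Add(Add(Add(9225, Rational(17325, 4)), Add(-128642, -30327)), -52462) = Add(Add(Rational(54225, 4), -158969), -52462) = Add(Rational(-581651, 4), -52462) = Rational(-791499, 4)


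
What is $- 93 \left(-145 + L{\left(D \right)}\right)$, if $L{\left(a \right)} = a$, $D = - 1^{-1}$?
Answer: $13578$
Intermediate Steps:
$D = -1$ ($D = \left(-1\right) 1 = -1$)
$- 93 \left(-145 + L{\left(D \right)}\right) = - 93 \left(-145 - 1\right) = \left(-93\right) \left(-146\right) = 13578$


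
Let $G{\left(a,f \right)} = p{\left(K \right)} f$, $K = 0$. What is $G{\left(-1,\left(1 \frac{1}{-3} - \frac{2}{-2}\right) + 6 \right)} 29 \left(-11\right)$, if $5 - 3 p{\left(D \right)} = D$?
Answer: $- \frac{31900}{9} \approx -3544.4$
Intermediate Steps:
$p{\left(D \right)} = \frac{5}{3} - \frac{D}{3}$
$G{\left(a,f \right)} = \frac{5 f}{3}$ ($G{\left(a,f \right)} = \left(\frac{5}{3} - 0\right) f = \left(\frac{5}{3} + 0\right) f = \frac{5 f}{3}$)
$G{\left(-1,\left(1 \frac{1}{-3} - \frac{2}{-2}\right) + 6 \right)} 29 \left(-11\right) = \frac{5 \left(\left(1 \frac{1}{-3} - \frac{2}{-2}\right) + 6\right)}{3} \cdot 29 \left(-11\right) = \frac{5 \left(\left(1 \left(- \frac{1}{3}\right) - -1\right) + 6\right)}{3} \cdot 29 \left(-11\right) = \frac{5 \left(\left(- \frac{1}{3} + 1\right) + 6\right)}{3} \cdot 29 \left(-11\right) = \frac{5 \left(\frac{2}{3} + 6\right)}{3} \cdot 29 \left(-11\right) = \frac{5}{3} \cdot \frac{20}{3} \cdot 29 \left(-11\right) = \frac{100}{9} \cdot 29 \left(-11\right) = \frac{2900}{9} \left(-11\right) = - \frac{31900}{9}$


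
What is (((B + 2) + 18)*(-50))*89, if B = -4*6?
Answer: 17800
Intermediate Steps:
B = -24
(((B + 2) + 18)*(-50))*89 = (((-24 + 2) + 18)*(-50))*89 = ((-22 + 18)*(-50))*89 = -4*(-50)*89 = 200*89 = 17800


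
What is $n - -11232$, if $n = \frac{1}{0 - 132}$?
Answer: $\frac{1482623}{132} \approx 11232.0$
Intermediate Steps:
$n = - \frac{1}{132}$ ($n = \frac{1}{-132} = - \frac{1}{132} \approx -0.0075758$)
$n - -11232 = - \frac{1}{132} - -11232 = - \frac{1}{132} + 11232 = \frac{1482623}{132}$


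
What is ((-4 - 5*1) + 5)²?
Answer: 16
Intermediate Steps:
((-4 - 5*1) + 5)² = ((-4 - 5) + 5)² = (-9 + 5)² = (-4)² = 16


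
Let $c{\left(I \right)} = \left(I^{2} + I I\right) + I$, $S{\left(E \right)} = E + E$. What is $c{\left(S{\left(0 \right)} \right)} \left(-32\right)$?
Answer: $0$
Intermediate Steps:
$S{\left(E \right)} = 2 E$
$c{\left(I \right)} = I + 2 I^{2}$ ($c{\left(I \right)} = \left(I^{2} + I^{2}\right) + I = 2 I^{2} + I = I + 2 I^{2}$)
$c{\left(S{\left(0 \right)} \right)} \left(-32\right) = 2 \cdot 0 \left(1 + 2 \cdot 2 \cdot 0\right) \left(-32\right) = 0 \left(1 + 2 \cdot 0\right) \left(-32\right) = 0 \left(1 + 0\right) \left(-32\right) = 0 \cdot 1 \left(-32\right) = 0 \left(-32\right) = 0$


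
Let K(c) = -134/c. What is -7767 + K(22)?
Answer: -85504/11 ≈ -7773.1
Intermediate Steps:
-7767 + K(22) = -7767 - 134/22 = -7767 - 134*1/22 = -7767 - 67/11 = -85504/11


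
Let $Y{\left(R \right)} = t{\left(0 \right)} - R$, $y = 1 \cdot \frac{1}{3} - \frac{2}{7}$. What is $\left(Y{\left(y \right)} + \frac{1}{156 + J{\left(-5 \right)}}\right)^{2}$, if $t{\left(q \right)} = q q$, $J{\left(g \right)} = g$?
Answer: $\frac{16900}{10055241} \approx 0.0016807$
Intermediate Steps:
$t{\left(q \right)} = q^{2}$
$y = \frac{1}{21}$ ($y = 1 \cdot \frac{1}{3} - \frac{2}{7} = \frac{1}{3} - \frac{2}{7} = \frac{1}{21} \approx 0.047619$)
$Y{\left(R \right)} = - R$ ($Y{\left(R \right)} = 0^{2} - R = 0 - R = - R$)
$\left(Y{\left(y \right)} + \frac{1}{156 + J{\left(-5 \right)}}\right)^{2} = \left(\left(-1\right) \frac{1}{21} + \frac{1}{156 - 5}\right)^{2} = \left(- \frac{1}{21} + \frac{1}{151}\right)^{2} = \left(- \frac{130}{3171}\right)^{2} = \frac{16900}{10055241}$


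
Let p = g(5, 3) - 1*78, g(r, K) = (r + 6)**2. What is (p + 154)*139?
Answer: 27383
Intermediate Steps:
g(r, K) = (6 + r)**2
p = 43 (p = (6 + 5)**2 - 1*78 = 11**2 - 78 = 121 - 78 = 43)
(p + 154)*139 = (43 + 154)*139 = 197*139 = 27383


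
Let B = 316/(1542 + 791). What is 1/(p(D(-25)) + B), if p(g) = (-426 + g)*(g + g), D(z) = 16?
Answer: -2333/30608644 ≈ -7.6220e-5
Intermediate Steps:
p(g) = 2*g*(-426 + g) (p(g) = (-426 + g)*(2*g) = 2*g*(-426 + g))
B = 316/2333 ≈ 0.13545
1/(p(D(-25)) + B) = 1/(2*16*(-426 + 16) + 316/2333) = 1/(2*16*(-410) + 316/2333) = 1/(-13120 + 316/2333) = 1/(-30608644/2333) = -2333/30608644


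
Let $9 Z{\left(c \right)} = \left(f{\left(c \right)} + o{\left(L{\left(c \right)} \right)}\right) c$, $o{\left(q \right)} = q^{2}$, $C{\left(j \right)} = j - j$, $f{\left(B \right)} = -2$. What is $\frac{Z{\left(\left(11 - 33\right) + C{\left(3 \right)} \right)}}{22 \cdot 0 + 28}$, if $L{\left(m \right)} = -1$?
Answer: $\frac{11}{126} \approx 0.087302$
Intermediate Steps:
$C{\left(j \right)} = 0$
$Z{\left(c \right)} = - \frac{c}{9}$ ($Z{\left(c \right)} = \frac{\left(-2 + \left(-1\right)^{2}\right) c}{9} = \frac{\left(-2 + 1\right) c}{9} = \frac{\left(-1\right) c}{9} = - \frac{c}{9}$)
$\frac{Z{\left(\left(11 - 33\right) + C{\left(3 \right)} \right)}}{22 \cdot 0 + 28} = \frac{\left(- \frac{1}{9}\right) \left(\left(11 - 33\right) + 0\right)}{22 \cdot 0 + 28} = \frac{\left(- \frac{1}{9}\right) \left(-22 + 0\right)}{0 + 28} = \frac{\left(- \frac{1}{9}\right) \left(-22\right)}{28} = \frac{22}{9} \cdot \frac{1}{28} = \frac{11}{126}$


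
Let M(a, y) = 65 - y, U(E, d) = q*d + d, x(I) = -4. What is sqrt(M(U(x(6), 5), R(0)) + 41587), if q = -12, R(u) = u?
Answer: 6*sqrt(1157) ≈ 204.09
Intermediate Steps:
U(E, d) = -11*d (U(E, d) = -12*d + d = -11*d)
sqrt(M(U(x(6), 5), R(0)) + 41587) = sqrt((65 - 1*0) + 41587) = sqrt((65 + 0) + 41587) = sqrt(65 + 41587) = sqrt(41652) = 6*sqrt(1157)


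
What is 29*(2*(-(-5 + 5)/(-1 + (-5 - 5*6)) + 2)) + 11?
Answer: 127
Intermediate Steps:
29*(2*(-(-5 + 5)/(-1 + (-5 - 5*6)) + 2)) + 11 = 29*(2*(-0/(-1 + (-5 - 30)) + 2)) + 11 = 29*(2*(-0/(-1 - 35) + 2)) + 11 = 29*(2*(-0/(-36) + 2)) + 11 = 29*(2*(-0*(-1)/36 + 2)) + 11 = 29*(2*(-1*0 + 2)) + 11 = 29*(2*(0 + 2)) + 11 = 29*(2*2) + 11 = 29*4 + 11 = 116 + 11 = 127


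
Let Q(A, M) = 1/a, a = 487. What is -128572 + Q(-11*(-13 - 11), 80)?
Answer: -62614563/487 ≈ -1.2857e+5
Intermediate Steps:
Q(A, M) = 1/487
-128572 + Q(-11*(-13 - 11), 80) = -128572 + 1/487 = -62614563/487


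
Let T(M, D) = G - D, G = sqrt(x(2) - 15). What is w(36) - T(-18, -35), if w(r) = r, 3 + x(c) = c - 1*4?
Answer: 1 - 2*I*sqrt(5) ≈ 1.0 - 4.4721*I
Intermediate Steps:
x(c) = -7 + c (x(c) = -3 + (c - 1*4) = -3 + (c - 4) = -3 + (-4 + c) = -7 + c)
G = 2*I*sqrt(5) (G = sqrt((-7 + 2) - 15) = sqrt(-5 - 15) = sqrt(-20) = 2*I*sqrt(5) ≈ 4.4721*I)
T(M, D) = -D + 2*I*sqrt(5) (T(M, D) = 2*I*sqrt(5) - D = -D + 2*I*sqrt(5))
w(36) - T(-18, -35) = 36 - (-1*(-35) + 2*I*sqrt(5)) = 36 - (35 + 2*I*sqrt(5)) = 36 + (-35 - 2*I*sqrt(5)) = 1 - 2*I*sqrt(5)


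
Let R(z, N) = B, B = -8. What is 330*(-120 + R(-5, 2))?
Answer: -42240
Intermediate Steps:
R(z, N) = -8
330*(-120 + R(-5, 2)) = 330*(-120 - 8) = 330*(-128) = -42240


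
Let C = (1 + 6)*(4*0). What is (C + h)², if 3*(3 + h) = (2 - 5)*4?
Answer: 49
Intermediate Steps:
h = -7 (h = -3 + ((2 - 5)*4)/3 = -3 + (-3*4)/3 = -3 + (⅓)*(-12) = -3 - 4 = -7)
C = 0 (C = 7*0 = 0)
(C + h)² = (0 - 7)² = (-7)² = 49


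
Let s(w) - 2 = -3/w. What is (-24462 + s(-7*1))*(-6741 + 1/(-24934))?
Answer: 28778169625615/174538 ≈ 1.6488e+8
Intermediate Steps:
s(w) = 2 - 3/w
(-24462 + s(-7*1))*(-6741 + 1/(-24934)) = (-24462 + (2 - 3/((-7*1))))*(-6741 + 1/(-24934)) = (-24462 + (2 - 3/(-7)))*(-6741 - 1/24934) = (-24462 + (2 - 3*(-⅐)))*(-168080095/24934) = (-24462 + (2 + 3/7))*(-168080095/24934) = (-24462 + 17/7)*(-168080095/24934) = -171217/7*(-168080095/24934) = 28778169625615/174538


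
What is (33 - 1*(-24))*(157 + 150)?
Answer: 17499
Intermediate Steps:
(33 - 1*(-24))*(157 + 150) = (33 + 24)*307 = 57*307 = 17499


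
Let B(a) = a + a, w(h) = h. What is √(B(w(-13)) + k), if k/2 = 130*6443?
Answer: √1675154 ≈ 1294.3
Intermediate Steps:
k = 1675180 (k = 2*(130*6443) = 2*837590 = 1675180)
B(a) = 2*a
√(B(w(-13)) + k) = √(2*(-13) + 1675180) = √(-26 + 1675180) = √1675154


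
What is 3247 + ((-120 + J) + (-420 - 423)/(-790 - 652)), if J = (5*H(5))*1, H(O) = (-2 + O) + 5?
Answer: 4567657/1442 ≈ 3167.6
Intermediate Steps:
H(O) = 3 + O
J = 40 (J = (5*(3 + 5))*1 = (5*8)*1 = 40*1 = 40)
3247 + ((-120 + J) + (-420 - 423)/(-790 - 652)) = 3247 + ((-120 + 40) + (-420 - 423)/(-790 - 652)) = 3247 + (-80 - 843/(-1442)) = 3247 + (-80 - 843*(-1/1442)) = 3247 + (-80 + 843/1442) = 3247 - 114517/1442 = 4567657/1442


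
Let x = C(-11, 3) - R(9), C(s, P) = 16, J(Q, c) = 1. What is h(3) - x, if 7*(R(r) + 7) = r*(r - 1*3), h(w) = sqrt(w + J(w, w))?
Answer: -93/7 ≈ -13.286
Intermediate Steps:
h(w) = sqrt(1 + w) (h(w) = sqrt(w + 1) = sqrt(1 + w))
R(r) = -7 + r*(-3 + r)/7 (R(r) = -7 + (r*(r - 1*3))/7 = -7 + (r*(r - 3))/7 = -7 + (r*(-3 + r))/7 = -7 + r*(-3 + r)/7)
x = 107/7 (x = 16 - (-7 - 3/7*9 + (1/7)*9**2) = 16 - (-7 - 27/7 + (1/7)*81) = 16 - (-7 - 27/7 + 81/7) = 16 - 1*5/7 = 16 - 5/7 = 107/7 ≈ 15.286)
h(3) - x = sqrt(1 + 3) - 1*107/7 = sqrt(4) - 107/7 = 2 - 107/7 = -93/7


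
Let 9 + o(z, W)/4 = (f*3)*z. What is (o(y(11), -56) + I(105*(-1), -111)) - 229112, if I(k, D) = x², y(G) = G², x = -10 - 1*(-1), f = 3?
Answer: -224711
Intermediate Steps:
x = -9 (x = -10 + 1 = -9)
I(k, D) = 81 (I(k, D) = (-9)² = 81)
o(z, W) = -36 + 36*z (o(z, W) = -36 + 4*((3*3)*z) = -36 + 4*(9*z) = -36 + 36*z)
(o(y(11), -56) + I(105*(-1), -111)) - 229112 = ((-36 + 36*11²) + 81) - 229112 = ((-36 + 36*121) + 81) - 229112 = ((-36 + 4356) + 81) - 229112 = (4320 + 81) - 229112 = 4401 - 229112 = -224711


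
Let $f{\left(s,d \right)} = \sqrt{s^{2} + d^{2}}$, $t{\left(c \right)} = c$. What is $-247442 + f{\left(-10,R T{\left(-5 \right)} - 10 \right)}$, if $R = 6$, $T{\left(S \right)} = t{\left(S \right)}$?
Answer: $-247442 + 10 \sqrt{17} \approx -2.474 \cdot 10^{5}$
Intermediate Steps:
$T{\left(S \right)} = S$
$f{\left(s,d \right)} = \sqrt{d^{2} + s^{2}}$
$-247442 + f{\left(-10,R T{\left(-5 \right)} - 10 \right)} = -247442 + \sqrt{\left(6 \left(-5\right) - 10\right)^{2} + \left(-10\right)^{2}} = -247442 + \sqrt{\left(-30 - 10\right)^{2} + 100} = -247442 + \sqrt{\left(-40\right)^{2} + 100} = -247442 + \sqrt{1600 + 100} = -247442 + \sqrt{1700} = -247442 + 10 \sqrt{17}$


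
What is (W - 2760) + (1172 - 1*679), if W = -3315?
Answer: -5582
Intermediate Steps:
(W - 2760) + (1172 - 1*679) = (-3315 - 2760) + (1172 - 1*679) = -6075 + (1172 - 679) = -6075 + 493 = -5582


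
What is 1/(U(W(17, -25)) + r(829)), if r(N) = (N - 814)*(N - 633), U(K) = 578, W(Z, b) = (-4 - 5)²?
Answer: 1/3518 ≈ 0.00028425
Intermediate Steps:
W(Z, b) = 81 (W(Z, b) = (-9)² = 81)
r(N) = (-814 + N)*(-633 + N)
1/(U(W(17, -25)) + r(829)) = 1/(578 + (515262 + 829² - 1447*829)) = 1/(578 + (515262 + 687241 - 1199563)) = 1/(578 + 2940) = 1/3518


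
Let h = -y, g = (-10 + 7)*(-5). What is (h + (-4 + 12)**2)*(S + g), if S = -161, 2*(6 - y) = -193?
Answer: 5621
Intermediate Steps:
y = 205/2 (y = 6 - 1/2*(-193) = 6 + 193/2 = 205/2 ≈ 102.50)
g = 15 (g = -3*(-5) = 15)
h = -205/2 (h = -1*205/2 = -205/2 ≈ -102.50)
(h + (-4 + 12)**2)*(S + g) = (-205/2 + (-4 + 12)**2)*(-161 + 15) = (-205/2 + 8**2)*(-146) = (-205/2 + 64)*(-146) = -77/2*(-146) = 5621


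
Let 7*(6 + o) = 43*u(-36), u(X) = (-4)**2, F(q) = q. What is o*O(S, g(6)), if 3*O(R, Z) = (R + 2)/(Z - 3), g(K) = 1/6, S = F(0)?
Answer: -152/7 ≈ -21.714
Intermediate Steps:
u(X) = 16
S = 0
o = 646/7 (o = -6 + (43*16)/7 = -6 + (1/7)*688 = -6 + 688/7 = 646/7 ≈ 92.286)
g(K) = 1/6
O(R, Z) = (2 + R)/(3*(-3 + Z)) (O(R, Z) = ((R + 2)/(Z - 3))/3 = ((2 + R)/(-3 + Z))/3 = (2 + R)/(3*(-3 + Z)))
o*O(S, g(6)) = 646*((2 + 0)/(3*(-3 + 1/6)))/7 = 646*((1/3)*2/(-17/6))/7 = 646*((1/3)*(-6/17)*2)/7 = (646/7)*(-4/17) = -152/7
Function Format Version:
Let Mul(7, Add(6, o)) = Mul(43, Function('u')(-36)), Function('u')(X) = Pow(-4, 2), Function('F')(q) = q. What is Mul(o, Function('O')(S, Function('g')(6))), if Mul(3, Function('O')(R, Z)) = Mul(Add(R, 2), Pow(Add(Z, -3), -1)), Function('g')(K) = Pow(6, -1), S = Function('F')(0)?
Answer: Rational(-152, 7) ≈ -21.714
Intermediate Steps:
Function('u')(X) = 16
S = 0
o = Rational(646, 7) (o = Add(-6, Mul(Rational(1, 7), Mul(43, 16))) = Add(-6, Mul(Rational(1, 7), 688)) = Add(-6, Rational(688, 7)) = Rational(646, 7) ≈ 92.286)
Function('g')(K) = Rational(1, 6)
Function('O')(R, Z) = Mul(Rational(1, 3), Pow(Add(-3, Z), -1), Add(2, R)) (Function('O')(R, Z) = Mul(Rational(1, 3), Mul(Add(R, 2), Pow(Add(Z, -3), -1))) = Mul(Rational(1, 3), Mul(Add(2, R), Pow(Add(-3, Z), -1))) = Mul(Rational(1, 3), Mul(Pow(Add(-3, Z), -1), Add(2, R))) = Mul(Rational(1, 3), Pow(Add(-3, Z), -1), Add(2, R)))
Mul(o, Function('O')(S, Function('g')(6))) = Mul(Rational(646, 7), Mul(Rational(1, 3), Pow(Add(-3, Rational(1, 6)), -1), Add(2, 0))) = Mul(Rational(646, 7), Mul(Rational(1, 3), Pow(Rational(-17, 6), -1), 2)) = Mul(Rational(646, 7), Mul(Rational(1, 3), Rational(-6, 17), 2)) = Mul(Rational(646, 7), Rational(-4, 17)) = Rational(-152, 7)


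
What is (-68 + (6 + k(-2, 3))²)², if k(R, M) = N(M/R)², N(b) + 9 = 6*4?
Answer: 2840143849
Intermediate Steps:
N(b) = 15 (N(b) = -9 + 6*4 = -9 + 24 = 15)
k(R, M) = 225 (k(R, M) = 15² = 225)
(-68 + (6 + k(-2, 3))²)² = (-68 + (6 + 225)²)² = (-68 + 231²)² = (-68 + 53361)² = 53293² = 2840143849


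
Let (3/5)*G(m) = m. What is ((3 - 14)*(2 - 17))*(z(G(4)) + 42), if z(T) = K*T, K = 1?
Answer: 8030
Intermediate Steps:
G(m) = 5*m/3
z(T) = T (z(T) = 1*T = T)
((3 - 14)*(2 - 17))*(z(G(4)) + 42) = ((3 - 14)*(2 - 17))*((5/3)*4 + 42) = (-11*(-15))*(20/3 + 42) = 165*(146/3) = 8030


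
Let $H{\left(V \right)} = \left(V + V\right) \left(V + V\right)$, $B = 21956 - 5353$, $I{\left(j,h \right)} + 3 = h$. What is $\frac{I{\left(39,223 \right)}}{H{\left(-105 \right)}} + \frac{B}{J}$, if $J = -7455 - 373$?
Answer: $- \frac{36523507}{17260740} \approx -2.116$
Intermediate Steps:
$J = -7828$ ($J = -7455 - 373 = -7828$)
$I{\left(j,h \right)} = -3 + h$
$B = 16603$ ($B = 21956 - 5353 = 16603$)
$H{\left(V \right)} = 4 V^{2}$ ($H{\left(V \right)} = 2 V 2 V = 4 V^{2}$)
$\frac{I{\left(39,223 \right)}}{H{\left(-105 \right)}} + \frac{B}{J} = \frac{-3 + 223}{4 \left(-105\right)^{2}} + \frac{16603}{-7828} = \frac{220}{4 \cdot 11025} + 16603 \left(- \frac{1}{7828}\right) = \frac{220}{44100} - \frac{16603}{7828} = 220 \cdot \frac{1}{44100} - \frac{16603}{7828} = \frac{11}{2205} - \frac{16603}{7828} = - \frac{36523507}{17260740}$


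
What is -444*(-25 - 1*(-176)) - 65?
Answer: -67109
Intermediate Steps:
-444*(-25 - 1*(-176)) - 65 = -444*(-25 + 176) - 65 = -444*151 - 65 = -67044 - 65 = -67109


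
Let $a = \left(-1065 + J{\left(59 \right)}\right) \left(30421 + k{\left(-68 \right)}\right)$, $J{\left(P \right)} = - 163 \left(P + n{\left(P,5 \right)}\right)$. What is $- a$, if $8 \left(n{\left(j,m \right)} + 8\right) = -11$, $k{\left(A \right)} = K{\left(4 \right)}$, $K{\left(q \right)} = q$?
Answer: $\frac{2228053175}{8} \approx 2.7851 \cdot 10^{8}$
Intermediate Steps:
$k{\left(A \right)} = 4$
$n{\left(j,m \right)} = - \frac{75}{8}$ ($n{\left(j,m \right)} = -8 + \frac{1}{8} \left(-11\right) = -8 - \frac{11}{8} = - \frac{75}{8}$)
$J{\left(P \right)} = \frac{12225}{8} - 163 P$ ($J{\left(P \right)} = - 163 \left(P - \frac{75}{8}\right) = - 163 \left(- \frac{75}{8} + P\right) = \frac{12225}{8} - 163 P$)
$a = - \frac{2228053175}{8}$ ($a = \left(-1065 + \left(\frac{12225}{8} - 9617\right)\right) \left(30421 + 4\right) = \left(-1065 + \left(\frac{12225}{8} - 9617\right)\right) 30425 = \left(-1065 - \frac{64711}{8}\right) 30425 = \left(- \frac{73231}{8}\right) 30425 = - \frac{2228053175}{8} \approx -2.7851 \cdot 10^{8}$)
$- a = \left(-1\right) \left(- \frac{2228053175}{8}\right) = \frac{2228053175}{8}$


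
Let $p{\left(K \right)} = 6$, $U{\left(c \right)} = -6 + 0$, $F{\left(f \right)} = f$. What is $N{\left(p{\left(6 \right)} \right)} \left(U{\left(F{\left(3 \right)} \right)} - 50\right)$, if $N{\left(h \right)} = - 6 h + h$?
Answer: $1680$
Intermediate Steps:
$U{\left(c \right)} = -6$
$N{\left(h \right)} = - 5 h$
$N{\left(p{\left(6 \right)} \right)} \left(U{\left(F{\left(3 \right)} \right)} - 50\right) = \left(-5\right) 6 \left(-6 - 50\right) = \left(-30\right) \left(-56\right) = 1680$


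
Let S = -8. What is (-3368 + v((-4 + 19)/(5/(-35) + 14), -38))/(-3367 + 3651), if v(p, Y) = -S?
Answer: -840/71 ≈ -11.831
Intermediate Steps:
v(p, Y) = 8 (v(p, Y) = -1*(-8) = 8)
(-3368 + v((-4 + 19)/(5/(-35) + 14), -38))/(-3367 + 3651) = (-3368 + 8)/(-3367 + 3651) = -3360/284 = -3360*1/284 = -840/71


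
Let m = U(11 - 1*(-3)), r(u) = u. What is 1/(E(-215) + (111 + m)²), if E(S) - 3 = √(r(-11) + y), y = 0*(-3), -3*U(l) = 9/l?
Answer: 471613044/5789745926297 - 38416*I*√11/5789745926297 ≈ 8.1457e-5 - 2.2006e-8*I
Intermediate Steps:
U(l) = -3/l
m = -3/14 (m = -3/(11 - 1*(-3)) = -3/(11 + 3) = -3/14 ≈ -0.21429)
y = 0
E(S) = 3 + I*√11 (E(S) = 3 + √(-11 + 0) = 3 + √(-11) = 3 + I*√11)
1/(E(-215) + (111 + m)²) = 1/((3 + I*√11) + (111 - 3/14)²) = 1/((3 + I*√11) + (1551/14)²) = 1/((3 + I*√11) + 2405601/196) = 1/(2406189/196 + I*√11)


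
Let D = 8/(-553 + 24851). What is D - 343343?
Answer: -4171274103/12149 ≈ -3.4334e+5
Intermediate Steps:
D = 4/12149 (D = 8/24298 = 8*(1/24298) = 4/12149 ≈ 0.00032925)
D - 343343 = 4/12149 - 343343 = -4171274103/12149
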